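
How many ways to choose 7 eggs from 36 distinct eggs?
C(36,7) = 36!/(7!×29!) = 8347680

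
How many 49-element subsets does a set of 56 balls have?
C(56,49) = 56!/(49!×7!) = 231917400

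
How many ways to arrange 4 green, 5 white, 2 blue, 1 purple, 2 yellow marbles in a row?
14! / (4! × 5! × 2! × 1! × 2!) = 7567560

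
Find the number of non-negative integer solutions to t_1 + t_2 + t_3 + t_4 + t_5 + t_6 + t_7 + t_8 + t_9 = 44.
C(44+9-1, 9-1) = C(52, 8) = 752538150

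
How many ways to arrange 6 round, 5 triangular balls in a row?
11! / (6! × 5!) = 462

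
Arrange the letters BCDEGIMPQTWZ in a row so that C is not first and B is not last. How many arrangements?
By inclusion-exclusion: 12! - 2×(12-1)! + (12-2)! = 479001600 - 79833600 + 3628800 = 402796800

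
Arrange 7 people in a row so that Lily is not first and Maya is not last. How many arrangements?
By inclusion-exclusion: 7! - 2×(7-1)! + (7-2)! = 5040 - 1440 + 120 = 3720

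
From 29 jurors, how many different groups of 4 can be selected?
C(29,4) = 29!/(4!×25!) = 23751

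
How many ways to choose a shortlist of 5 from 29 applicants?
C(29,5) = 29!/(5!×24!) = 118755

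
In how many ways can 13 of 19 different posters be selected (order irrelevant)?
C(19,13) = 19!/(13!×6!) = 27132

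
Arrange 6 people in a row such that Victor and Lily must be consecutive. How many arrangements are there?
Treat the 2 as one block: (6-2+1)! × 2! = 120 × 2 = 240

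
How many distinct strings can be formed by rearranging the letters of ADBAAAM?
7! / (4! × 1! × 1! × 1!) = 210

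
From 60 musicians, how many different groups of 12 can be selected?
C(60,12) = 60!/(12!×48!) = 1399358844975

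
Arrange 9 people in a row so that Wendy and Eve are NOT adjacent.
Total - adjacent = 9! - (9-1)!×2 = 362880 - 80640 = 282240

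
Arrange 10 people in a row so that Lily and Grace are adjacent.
Treat as block: (10-1)! × 2! = 362880 × 2 = 725760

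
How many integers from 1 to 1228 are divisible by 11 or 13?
⌊1228/11⌋ + ⌊1228/13⌋ - ⌊1228/143⌋ = 111 + 94 - 8 = 197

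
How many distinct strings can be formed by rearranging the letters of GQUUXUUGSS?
10! / (1! × 4! × 2! × 2! × 1!) = 37800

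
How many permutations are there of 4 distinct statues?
4! = 24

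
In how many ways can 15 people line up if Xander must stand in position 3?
Fix one position: (15-1)! = 87178291200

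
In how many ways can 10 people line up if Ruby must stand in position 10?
Fix one position: (10-1)! = 362880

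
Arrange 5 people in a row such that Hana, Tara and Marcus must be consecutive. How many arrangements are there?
Treat the 3 as one block: (5-3+1)! × 3! = 6 × 6 = 36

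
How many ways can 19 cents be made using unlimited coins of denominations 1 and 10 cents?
Coefficient of x^19 in 1/(1-x^1) · 1/(1-x^10). Use j coins of 10 for j = 0..⌊19/10⌋ = 1, the rest in 1s: 1 + 1 = 2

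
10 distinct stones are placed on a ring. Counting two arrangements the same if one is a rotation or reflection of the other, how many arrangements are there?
(10-1)!/2 = 362880/2 = 181440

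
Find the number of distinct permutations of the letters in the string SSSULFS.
7! / (1! × 4! × 1! × 1!) = 210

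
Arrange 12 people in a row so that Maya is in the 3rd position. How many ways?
Fix one position: (12-1)! = 39916800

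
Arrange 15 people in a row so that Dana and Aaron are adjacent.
Treat as block: (15-1)! × 2! = 87178291200 × 2 = 174356582400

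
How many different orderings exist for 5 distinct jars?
5! = 120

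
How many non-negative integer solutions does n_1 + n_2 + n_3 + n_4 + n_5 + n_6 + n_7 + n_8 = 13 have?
C(13+8-1, 8-1) = C(20, 7) = 77520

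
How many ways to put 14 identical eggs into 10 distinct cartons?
C(14+10-1, 10-1) = C(23, 9) = 817190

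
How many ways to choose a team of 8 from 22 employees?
C(22,8) = 22!/(8!×14!) = 319770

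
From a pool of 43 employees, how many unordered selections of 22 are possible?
C(43,22) = 43!/(22!×21!) = 1052049481860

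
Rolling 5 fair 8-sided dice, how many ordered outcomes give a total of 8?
Coefficient of x^8 in (x + x² + ... + x^8)^5. By inclusion-exclusion on dice exceeding 8: Σ_j (-1)^j C(5,j)·C(8-1-8j, 4) = C(5,0)·C(7,4) = 1·35 = 35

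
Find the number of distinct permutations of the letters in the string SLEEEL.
6! / (3! × 1! × 2!) = 60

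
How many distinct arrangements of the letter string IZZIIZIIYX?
10! / (3! × 1! × 5! × 1!) = 5040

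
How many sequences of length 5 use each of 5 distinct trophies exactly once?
5! = 120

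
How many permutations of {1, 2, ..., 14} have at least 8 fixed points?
Exactly j fixed points: C(14,j)·!(14-j); sum over j ≥ 8 (derangement numbers via !m = (m-1)·(!(m-1) + !(m-2)): !0..!6 = 1, 0, 1, 2, 9, 44, 265). Σ_{j=8}^{14} C(14,j)·!(14-j) = C(14,8)·!6 + C(14,9)·!5 + C(14,10)·!4 + C(14,11)·!3 + C(14,12)·!2 + C(14,13)·!1 + C(14,14)·!0 = 3003·265 + 2002·44 + 1001·9 + 364·2 + 91·1 + 14·0 + 1·1 = 893712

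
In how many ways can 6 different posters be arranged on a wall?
6! = 720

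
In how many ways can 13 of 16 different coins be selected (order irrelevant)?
C(16,13) = 16!/(13!×3!) = 560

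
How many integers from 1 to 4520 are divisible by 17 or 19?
⌊4520/17⌋ + ⌊4520/19⌋ - ⌊4520/323⌋ = 265 + 237 - 13 = 489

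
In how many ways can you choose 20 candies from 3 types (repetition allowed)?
C(20+3-1, 3-1) = C(22, 2) = 231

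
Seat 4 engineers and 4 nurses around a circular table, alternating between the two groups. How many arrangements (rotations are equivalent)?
Fix one of the engineers: (4-1)! ways for the remaining engineers, × 4! ways for the nurses = 6 × 24 = 144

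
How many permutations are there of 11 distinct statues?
11! = 39916800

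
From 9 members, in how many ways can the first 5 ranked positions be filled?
P(9,5) = 9!/(9-5)! = 15120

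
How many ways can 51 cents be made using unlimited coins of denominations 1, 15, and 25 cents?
Coefficient of x^51 in 1/(1-x^1) · 1/(1-x^15) · 1/(1-x^25). Case on j = number of 25-cent coins (j = 0..2); remainder r = 51 - 25j is made from {1,15} in ⌊r/15⌋+1 ways. r = 51, 26, 1 → 4 + 2 + 1 = 7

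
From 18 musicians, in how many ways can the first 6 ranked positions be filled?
P(18,6) = 18!/(18-6)! = 13366080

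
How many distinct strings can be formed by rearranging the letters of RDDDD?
5! / (4! × 1!) = 5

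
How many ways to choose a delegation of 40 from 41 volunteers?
C(41,40) = 41!/(40!×1!) = 41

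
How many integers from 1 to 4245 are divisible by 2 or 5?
⌊4245/2⌋ + ⌊4245/5⌋ - ⌊4245/10⌋ = 2122 + 849 - 424 = 2547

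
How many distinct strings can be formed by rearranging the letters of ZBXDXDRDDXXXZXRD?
16! / (5! × 1! × 2! × 6! × 2!) = 60540480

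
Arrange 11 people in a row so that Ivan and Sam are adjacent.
Treat as block: (11-1)! × 2! = 3628800 × 2 = 7257600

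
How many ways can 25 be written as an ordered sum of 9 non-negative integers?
C(25+9-1, 9-1) = C(33, 8) = 13884156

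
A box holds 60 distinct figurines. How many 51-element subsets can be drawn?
C(60,51) = 60!/(51!×9!) = 14783142660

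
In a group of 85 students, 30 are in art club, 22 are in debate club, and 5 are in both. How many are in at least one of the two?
|A∪B| = |A| + |B| - |A∩B| = 30 + 22 - 5 = 47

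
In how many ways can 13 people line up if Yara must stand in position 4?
Fix one position: (13-1)! = 479001600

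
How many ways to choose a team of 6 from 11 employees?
C(11,6) = 11!/(6!×5!) = 462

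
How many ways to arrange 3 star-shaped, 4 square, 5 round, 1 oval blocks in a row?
13! / (3! × 4! × 5! × 1!) = 360360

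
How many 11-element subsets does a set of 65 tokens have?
C(65,11) = 65!/(11!×54!) = 895068996640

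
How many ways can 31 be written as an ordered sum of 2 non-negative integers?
C(31+2-1, 2-1) = C(32, 1) = 32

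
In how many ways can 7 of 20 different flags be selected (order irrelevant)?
C(20,7) = 20!/(7!×13!) = 77520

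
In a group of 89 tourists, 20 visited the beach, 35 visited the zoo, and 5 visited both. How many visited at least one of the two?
|A∪B| = |A| + |B| - |A∩B| = 20 + 35 - 5 = 50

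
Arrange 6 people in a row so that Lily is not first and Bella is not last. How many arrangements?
By inclusion-exclusion: 6! - 2×(6-1)! + (6-2)! = 720 - 240 + 24 = 504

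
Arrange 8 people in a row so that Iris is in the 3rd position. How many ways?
Fix one position: (8-1)! = 5040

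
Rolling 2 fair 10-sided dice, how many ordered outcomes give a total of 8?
Coefficient of x^8 in (x + x² + ... + x^10)^2. By inclusion-exclusion on dice exceeding 10: Σ_j (-1)^j C(2,j)·C(8-1-10j, 1) = C(2,0)·C(7,1) = 1·7 = 7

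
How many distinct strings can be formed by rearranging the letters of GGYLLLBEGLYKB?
13! / (1! × 1! × 2! × 3! × 2! × 4!) = 10810800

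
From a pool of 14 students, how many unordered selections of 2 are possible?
C(14,2) = 14!/(2!×12!) = 91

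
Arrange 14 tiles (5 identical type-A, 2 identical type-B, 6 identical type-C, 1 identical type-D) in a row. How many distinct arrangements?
14! / (5! × 2! × 6! × 1!) = 504504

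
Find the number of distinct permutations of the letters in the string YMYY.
4! / (3! × 1!) = 4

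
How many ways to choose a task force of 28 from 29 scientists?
C(29,28) = 29!/(28!×1!) = 29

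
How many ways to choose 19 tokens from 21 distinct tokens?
C(21,19) = 21!/(19!×2!) = 210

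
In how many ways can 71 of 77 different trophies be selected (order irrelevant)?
C(77,71) = 77!/(71!×6!) = 237093780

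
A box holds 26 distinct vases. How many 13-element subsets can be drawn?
C(26,13) = 26!/(13!×13!) = 10400600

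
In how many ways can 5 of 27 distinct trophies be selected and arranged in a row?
P(27,5) = 27!/(27-5)! = 9687600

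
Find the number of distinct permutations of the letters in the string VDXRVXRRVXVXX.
13! / (1! × 5! × 3! × 4!) = 360360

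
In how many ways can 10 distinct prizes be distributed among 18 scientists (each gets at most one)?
P(18,10) = 18!/(18-10)! = 158789030400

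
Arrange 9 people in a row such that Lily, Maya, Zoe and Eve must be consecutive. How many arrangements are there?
Treat the 4 as one block: (9-4+1)! × 4! = 720 × 24 = 17280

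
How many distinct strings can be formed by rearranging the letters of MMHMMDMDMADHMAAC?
16! / (1! × 3! × 3! × 7! × 2!) = 57657600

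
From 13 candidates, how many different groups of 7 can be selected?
C(13,7) = 13!/(7!×6!) = 1716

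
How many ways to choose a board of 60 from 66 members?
C(66,60) = 66!/(60!×6!) = 90858768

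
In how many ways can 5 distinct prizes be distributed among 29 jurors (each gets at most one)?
P(29,5) = 29!/(29-5)! = 14250600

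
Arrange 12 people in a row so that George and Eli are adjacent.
Treat as block: (12-1)! × 2! = 39916800 × 2 = 79833600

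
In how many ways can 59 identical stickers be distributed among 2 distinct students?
C(59+2-1, 2-1) = C(60, 1) = 60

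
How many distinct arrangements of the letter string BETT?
4! / (1! × 1! × 2!) = 12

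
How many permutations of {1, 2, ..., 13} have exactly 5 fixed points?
Choose the 5 fixed points C(13,5) = 1287, derange the rest: !8 = Σ_{j=0}^{8} (-1)^j·8!/j! = 40320 - 40320 + 20160 - 6720 + 1680 - 336 + 56 - 8 + 1 = 14833. Product = 1287 × 14833 = 19090071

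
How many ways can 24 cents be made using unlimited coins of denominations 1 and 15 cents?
Coefficient of x^24 in 1/(1-x^1) · 1/(1-x^15). Use j coins of 15 for j = 0..⌊24/15⌋ = 1, the rest in 1s: 1 + 1 = 2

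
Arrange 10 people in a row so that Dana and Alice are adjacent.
Treat as block: (10-1)! × 2! = 362880 × 2 = 725760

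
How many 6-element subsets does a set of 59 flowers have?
C(59,6) = 59!/(6!×53!) = 45057474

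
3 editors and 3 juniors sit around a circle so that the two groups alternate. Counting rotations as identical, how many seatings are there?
Fix one of the editors: (3-1)! ways for the remaining editors, × 3! ways for the juniors = 2 × 6 = 12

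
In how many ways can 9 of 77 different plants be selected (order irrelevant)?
C(77,9) = 77!/(9!×68!) = 161322559475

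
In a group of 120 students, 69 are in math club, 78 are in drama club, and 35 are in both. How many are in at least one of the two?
|A∪B| = |A| + |B| - |A∩B| = 69 + 78 - 35 = 112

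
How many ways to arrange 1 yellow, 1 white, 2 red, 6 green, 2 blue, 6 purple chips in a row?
18! / (1! × 1! × 2! × 6! × 2! × 6!) = 3087564480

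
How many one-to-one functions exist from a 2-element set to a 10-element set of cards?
P(10,2) = 10!/(10-2)! = 90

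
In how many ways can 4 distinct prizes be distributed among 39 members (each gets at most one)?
P(39,4) = 39!/(39-4)! = 1974024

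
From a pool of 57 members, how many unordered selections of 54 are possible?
C(57,54) = 57!/(54!×3!) = 29260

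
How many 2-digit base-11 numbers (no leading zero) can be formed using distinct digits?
First digit: 10 choices (nonzero). Then descending: 10 × 10 = 100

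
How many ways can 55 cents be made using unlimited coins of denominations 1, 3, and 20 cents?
Coefficient of x^55 in 1/(1-x^1) · 1/(1-x^3) · 1/(1-x^20). Case on j = number of 20-cent coins (j = 0..2); remainder r = 55 - 20j is made from {1,3} in ⌊r/3⌋+1 ways. r = 55, 35, 15 → 19 + 12 + 6 = 37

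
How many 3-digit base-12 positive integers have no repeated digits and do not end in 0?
Last digit: 11 nonzero choices. First digit: 10 (nonzero, ≠last). Middle 1: P(10,1) = 10. Total = 1100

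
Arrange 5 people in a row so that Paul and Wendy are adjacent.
Treat as block: (5-1)! × 2! = 24 × 2 = 48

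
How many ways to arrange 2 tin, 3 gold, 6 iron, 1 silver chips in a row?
12! / (2! × 3! × 6! × 1!) = 55440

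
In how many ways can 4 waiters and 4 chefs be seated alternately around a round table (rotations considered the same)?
Fix one of the waiters: (4-1)! ways for the remaining waiters, × 4! ways for the chefs = 6 × 24 = 144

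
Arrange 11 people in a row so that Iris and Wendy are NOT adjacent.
Total - adjacent = 11! - (11-1)!×2 = 39916800 - 7257600 = 32659200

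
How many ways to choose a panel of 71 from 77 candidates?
C(77,71) = 77!/(71!×6!) = 237093780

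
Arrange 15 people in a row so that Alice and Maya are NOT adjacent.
Total - adjacent = 15! - (15-1)!×2 = 1307674368000 - 174356582400 = 1133317785600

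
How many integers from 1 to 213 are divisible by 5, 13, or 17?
⌊213/5⌋+⌊213/13⌋+⌊213/17⌋ - ⌊213/65⌋-⌊213/85⌋-⌊213/221⌋ + ⌊213/1105⌋ = 42+16+12 - 3-2-0 + 0 = 65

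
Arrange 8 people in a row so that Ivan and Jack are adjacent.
Treat as block: (8-1)! × 2! = 5040 × 2 = 10080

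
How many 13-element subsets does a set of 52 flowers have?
C(52,13) = 52!/(13!×39!) = 635013559600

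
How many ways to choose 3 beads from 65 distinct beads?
C(65,3) = 65!/(3!×62!) = 43680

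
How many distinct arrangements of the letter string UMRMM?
5! / (3! × 1! × 1!) = 20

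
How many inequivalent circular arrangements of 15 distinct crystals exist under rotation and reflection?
(15-1)!/2 = 87178291200/2 = 43589145600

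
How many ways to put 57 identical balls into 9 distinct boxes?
C(57+9-1, 9-1) = C(65, 8) = 5047381560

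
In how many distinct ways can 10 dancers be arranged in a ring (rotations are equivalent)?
Circular: fix one position, arrange the rest. (10-1)! = 362880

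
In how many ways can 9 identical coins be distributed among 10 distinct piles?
C(9+10-1, 10-1) = C(18, 9) = 48620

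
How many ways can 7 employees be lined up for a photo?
7! = 5040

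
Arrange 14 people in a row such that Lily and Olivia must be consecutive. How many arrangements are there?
Treat the 2 as one block: (14-2+1)! × 2! = 6227020800 × 2 = 12454041600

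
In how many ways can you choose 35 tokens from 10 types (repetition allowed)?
C(35+10-1, 10-1) = C(44, 9) = 708930508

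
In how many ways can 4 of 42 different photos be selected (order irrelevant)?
C(42,4) = 42!/(4!×38!) = 111930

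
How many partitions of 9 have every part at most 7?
Let r_j(i) = number of partitions of i into parts ≤ j, for i = 0..9. r_1(i) = 1 for all i; r_j(i) = r_{j-1}(i) + r_j(i-j). Rows j = 2..7: ≤2: 1 1 2 2 3 3 4 4 5 5; ≤3: 1 1 2 3 4 5 7 8 10 12; ≤4: 1 1 2 3 5 6 9 11 15 18; ≤5: 1 1 2 3 5 7 10 13 18 23; ≤6: 1 1 2 3 5 7 11 14 20 26; ≤7: 1 1 2 3 5 7 11 15 21 28. r_7(9) = 28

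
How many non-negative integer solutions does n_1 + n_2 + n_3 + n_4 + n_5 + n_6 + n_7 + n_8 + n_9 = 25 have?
C(25+9-1, 9-1) = C(33, 8) = 13884156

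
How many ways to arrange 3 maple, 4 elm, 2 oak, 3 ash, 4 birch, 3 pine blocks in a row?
19! / (3! × 4! × 2! × 3! × 4! × 3!) = 488864376000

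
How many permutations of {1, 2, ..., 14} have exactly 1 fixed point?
Choose the 1 fixed point C(14,1) = 14, derange the rest: !13 = Σ_{j=0}^{13} (-1)^j·13!/j! = 6227020800 - 6227020800 + 3113510400 - 1037836800 + 259459200 - 51891840 + 8648640 - 1235520 + 154440 - 17160 + 1716 - 156 + 13 - 1 = 2290792932. Product = 14 × 2290792932 = 32071101048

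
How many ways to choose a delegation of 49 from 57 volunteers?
C(57,49) = 57!/(49!×8!) = 1652411475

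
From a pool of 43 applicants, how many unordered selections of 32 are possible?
C(43,32) = 43!/(32!×11!) = 5752004349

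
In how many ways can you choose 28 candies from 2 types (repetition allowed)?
C(28+2-1, 2-1) = C(29, 1) = 29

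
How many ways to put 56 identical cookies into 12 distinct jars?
C(56+12-1, 12-1) = C(67, 11) = 1285063345176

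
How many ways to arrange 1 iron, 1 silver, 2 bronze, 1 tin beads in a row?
5! / (1! × 1! × 2! × 1!) = 60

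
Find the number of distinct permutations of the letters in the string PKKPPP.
6! / (4! × 2!) = 15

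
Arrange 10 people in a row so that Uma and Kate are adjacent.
Treat as block: (10-1)! × 2! = 362880 × 2 = 725760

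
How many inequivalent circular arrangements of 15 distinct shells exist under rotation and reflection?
(15-1)!/2 = 87178291200/2 = 43589145600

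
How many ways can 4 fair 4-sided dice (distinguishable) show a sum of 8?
Coefficient of x^8 in (x + x² + ... + x^4)^4. By inclusion-exclusion on dice exceeding 4: Σ_j (-1)^j C(4,j)·C(8-1-4j, 3) = C(4,0)·C(7,3) - C(4,1)·C(3,3) = 1·35 - 4·1 = 31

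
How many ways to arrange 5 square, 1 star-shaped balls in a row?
6! / (5! × 1!) = 6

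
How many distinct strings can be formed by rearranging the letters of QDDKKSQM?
8! / (2! × 1! × 2! × 2! × 1!) = 5040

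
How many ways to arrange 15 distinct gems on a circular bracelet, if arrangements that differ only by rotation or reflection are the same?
(15-1)!/2 = 87178291200/2 = 43589145600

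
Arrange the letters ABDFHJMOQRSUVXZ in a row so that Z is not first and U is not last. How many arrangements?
By inclusion-exclusion: 15! - 2×(15-1)! + (15-2)! = 1307674368000 - 174356582400 + 6227020800 = 1139544806400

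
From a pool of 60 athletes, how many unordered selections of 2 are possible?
C(60,2) = 60!/(2!×58!) = 1770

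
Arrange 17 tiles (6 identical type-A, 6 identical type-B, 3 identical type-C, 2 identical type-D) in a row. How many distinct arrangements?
17! / (6! × 6! × 3! × 2!) = 57177120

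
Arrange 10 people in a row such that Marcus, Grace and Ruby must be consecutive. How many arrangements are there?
Treat the 3 as one block: (10-3+1)! × 3! = 40320 × 6 = 241920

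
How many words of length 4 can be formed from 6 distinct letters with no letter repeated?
P(6,4) = 6!/(6-4)! = 360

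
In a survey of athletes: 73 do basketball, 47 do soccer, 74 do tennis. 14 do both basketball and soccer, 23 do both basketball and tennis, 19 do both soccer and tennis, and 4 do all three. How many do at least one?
|A∪B∪C| = 73+47+74-14-23-19+4 = 142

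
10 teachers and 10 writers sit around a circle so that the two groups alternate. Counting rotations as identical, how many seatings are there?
Fix one of the teachers: (10-1)! ways for the remaining teachers, × 10! ways for the writers = 362880 × 3628800 = 1316818944000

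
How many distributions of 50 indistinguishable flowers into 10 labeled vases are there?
C(50+10-1, 10-1) = C(59, 9) = 12565671261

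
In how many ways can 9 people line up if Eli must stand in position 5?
Fix one position: (9-1)! = 40320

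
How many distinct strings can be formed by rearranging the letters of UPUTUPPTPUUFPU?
14! / (1! × 2! × 6! × 5!) = 504504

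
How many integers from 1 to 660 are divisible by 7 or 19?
⌊660/7⌋ + ⌊660/19⌋ - ⌊660/133⌋ = 94 + 34 - 4 = 124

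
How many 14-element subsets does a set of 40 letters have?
C(40,14) = 40!/(14!×26!) = 23206929840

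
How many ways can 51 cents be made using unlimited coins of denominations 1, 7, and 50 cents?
Coefficient of x^51 in 1/(1-x^1) · 1/(1-x^7) · 1/(1-x^50). Case on j = number of 50-cent coins (j = 0..1); remainder r = 51 - 50j is made from {1,7} in ⌊r/7⌋+1 ways. r = 51, 1 → 8 + 1 = 9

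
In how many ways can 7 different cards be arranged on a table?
7! = 5040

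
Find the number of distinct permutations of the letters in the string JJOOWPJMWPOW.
12! / (3! × 1! × 3! × 3! × 2!) = 1108800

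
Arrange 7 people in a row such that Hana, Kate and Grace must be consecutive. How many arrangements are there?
Treat the 3 as one block: (7-3+1)! × 3! = 120 × 6 = 720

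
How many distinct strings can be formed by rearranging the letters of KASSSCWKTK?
10! / (1! × 1! × 3! × 1! × 3! × 1!) = 100800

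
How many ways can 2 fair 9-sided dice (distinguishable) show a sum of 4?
Coefficient of x^4 in (x + x² + ... + x^9)^2. By inclusion-exclusion on dice exceeding 9: Σ_j (-1)^j C(2,j)·C(4-1-9j, 1) = C(2,0)·C(3,1) = 1·3 = 3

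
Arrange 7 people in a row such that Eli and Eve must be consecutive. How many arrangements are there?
Treat the 2 as one block: (7-2+1)! × 2! = 720 × 2 = 1440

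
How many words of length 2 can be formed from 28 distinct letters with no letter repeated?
P(28,2) = 28!/(28-2)! = 756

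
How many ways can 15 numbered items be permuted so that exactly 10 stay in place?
Choose the 10 fixed points C(15,10) = 3003, derange the rest: !5 = Σ_{j=0}^{5} (-1)^j·5!/j! = 120 - 120 + 60 - 20 + 5 - 1 = 44. Product = 3003 × 44 = 132132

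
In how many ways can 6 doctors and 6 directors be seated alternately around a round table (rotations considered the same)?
Fix one of the doctors: (6-1)! ways for the remaining doctors, × 6! ways for the directors = 120 × 720 = 86400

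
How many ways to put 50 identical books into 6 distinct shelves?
C(50+6-1, 6-1) = C(55, 5) = 3478761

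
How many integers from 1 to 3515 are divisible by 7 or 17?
⌊3515/7⌋ + ⌊3515/17⌋ - ⌊3515/119⌋ = 502 + 206 - 29 = 679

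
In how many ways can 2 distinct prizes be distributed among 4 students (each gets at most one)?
P(4,2) = 4!/(4-2)! = 12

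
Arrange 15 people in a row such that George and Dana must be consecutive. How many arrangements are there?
Treat the 2 as one block: (15-2+1)! × 2! = 87178291200 × 2 = 174356582400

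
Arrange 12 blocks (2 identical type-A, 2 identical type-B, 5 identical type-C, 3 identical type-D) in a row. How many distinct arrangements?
12! / (2! × 2! × 5! × 3!) = 166320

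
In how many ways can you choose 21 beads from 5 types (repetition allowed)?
C(21+5-1, 5-1) = C(25, 4) = 12650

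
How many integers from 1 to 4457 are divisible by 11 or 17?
⌊4457/11⌋ + ⌊4457/17⌋ - ⌊4457/187⌋ = 405 + 262 - 23 = 644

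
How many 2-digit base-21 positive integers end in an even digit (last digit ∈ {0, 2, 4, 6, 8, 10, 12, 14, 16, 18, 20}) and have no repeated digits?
Last∈{0,2,4,6,8,10,12,14,16,18,20}. Last=0: 20. Last nonzero: 10×19×P(19,0) = 190. Total = 210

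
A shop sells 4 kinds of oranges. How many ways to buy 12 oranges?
C(12+4-1, 4-1) = C(15, 3) = 455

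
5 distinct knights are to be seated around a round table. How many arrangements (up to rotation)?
Circular: fix one position, arrange the rest. (5-1)! = 24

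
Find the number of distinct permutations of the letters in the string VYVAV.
5! / (1! × 3! × 1!) = 20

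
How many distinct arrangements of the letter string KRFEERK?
7! / (1! × 2! × 2! × 2!) = 630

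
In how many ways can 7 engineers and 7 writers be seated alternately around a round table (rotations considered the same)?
Fix one of the engineers: (7-1)! ways for the remaining engineers, × 7! ways for the writers = 720 × 5040 = 3628800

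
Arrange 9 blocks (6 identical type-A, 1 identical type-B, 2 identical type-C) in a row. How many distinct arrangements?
9! / (6! × 1! × 2!) = 252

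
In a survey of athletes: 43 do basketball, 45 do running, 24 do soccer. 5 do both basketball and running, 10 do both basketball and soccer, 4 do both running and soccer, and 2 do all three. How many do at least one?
|A∪B∪C| = 43+45+24-5-10-4+2 = 95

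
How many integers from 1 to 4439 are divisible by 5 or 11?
⌊4439/5⌋ + ⌊4439/11⌋ - ⌊4439/55⌋ = 887 + 403 - 80 = 1210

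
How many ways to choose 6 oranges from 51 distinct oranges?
C(51,6) = 51!/(6!×45!) = 18009460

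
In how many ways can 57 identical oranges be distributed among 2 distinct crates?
C(57+2-1, 2-1) = C(58, 1) = 58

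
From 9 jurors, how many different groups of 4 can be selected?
C(9,4) = 9!/(4!×5!) = 126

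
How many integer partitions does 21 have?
Pentagonal recurrence p(n) = p(n-1) + p(n-2) - p(n-5) - p(n-7) + p(n-12) + p(n-15) - ... gives p(0..20) = 1, 1, 2, 3, 5, 7, 11, 15, 22, 30, 42, 56, 77, 101, 135, 176, 231, 297, 385, 490, 627. p(21) = p(20) + p(19) - p(16) - p(14) + p(9) + p(6) = 627 + 490 - 231 - 135 + 30 + 11 = 792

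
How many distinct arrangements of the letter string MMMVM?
5! / (1! × 4!) = 5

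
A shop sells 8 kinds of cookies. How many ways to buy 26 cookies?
C(26+8-1, 8-1) = C(33, 7) = 4272048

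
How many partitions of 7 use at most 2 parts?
By conjugation, equals partitions of 7 into parts ≤ 2. Let r_j(i) = number of partitions of i into parts ≤ j, for i = 0..7. r_1(i) = 1 for all i; r_j(i) = r_{j-1}(i) + r_j(i-j). Rows j = 2..2: ≤2: 1 1 2 2 3 3 4 4. r_2(7) = 4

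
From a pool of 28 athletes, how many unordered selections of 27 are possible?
C(28,27) = 28!/(27!×1!) = 28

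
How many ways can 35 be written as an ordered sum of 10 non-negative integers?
C(35+10-1, 10-1) = C(44, 9) = 708930508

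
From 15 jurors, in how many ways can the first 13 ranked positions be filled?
P(15,13) = 15!/(15-13)! = 653837184000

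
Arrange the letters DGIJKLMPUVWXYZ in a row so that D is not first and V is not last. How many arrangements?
By inclusion-exclusion: 14! - 2×(14-1)! + (14-2)! = 87178291200 - 12454041600 + 479001600 = 75203251200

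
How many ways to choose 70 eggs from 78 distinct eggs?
C(78,70) = 78!/(70!×8!) = 23446881315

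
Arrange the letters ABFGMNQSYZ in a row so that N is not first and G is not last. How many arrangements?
By inclusion-exclusion: 10! - 2×(10-1)! + (10-2)! = 3628800 - 725760 + 40320 = 2943360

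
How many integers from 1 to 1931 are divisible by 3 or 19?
⌊1931/3⌋ + ⌊1931/19⌋ - ⌊1931/57⌋ = 643 + 101 - 33 = 711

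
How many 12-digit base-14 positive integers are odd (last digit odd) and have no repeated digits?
Last∈{1,3,5,7,9,11,13}. Last=0: 0. Last nonzero: 7×12×P(12,10) = 20118067200. Total = 20118067200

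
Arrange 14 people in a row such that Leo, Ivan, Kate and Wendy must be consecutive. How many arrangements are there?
Treat the 4 as one block: (14-4+1)! × 4! = 39916800 × 24 = 958003200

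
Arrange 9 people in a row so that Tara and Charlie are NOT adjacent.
Total - adjacent = 9! - (9-1)!×2 = 362880 - 80640 = 282240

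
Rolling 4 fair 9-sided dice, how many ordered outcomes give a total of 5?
Coefficient of x^5 in (x + x² + ... + x^9)^4. By inclusion-exclusion on dice exceeding 9: Σ_j (-1)^j C(4,j)·C(5-1-9j, 3) = C(4,0)·C(4,3) = 1·4 = 4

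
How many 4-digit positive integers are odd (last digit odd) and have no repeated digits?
Last∈{1,3,5,7,9}. Last=0: 0. Last nonzero: 5×8×P(8,2) = 2240. Total = 2240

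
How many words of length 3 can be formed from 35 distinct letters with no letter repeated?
P(35,3) = 35!/(35-3)! = 39270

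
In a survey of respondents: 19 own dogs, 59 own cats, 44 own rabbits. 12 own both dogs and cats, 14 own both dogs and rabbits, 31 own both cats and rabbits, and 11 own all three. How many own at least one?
|A∪B∪C| = 19+59+44-12-14-31+11 = 76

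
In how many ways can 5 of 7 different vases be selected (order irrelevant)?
C(7,5) = 7!/(5!×2!) = 21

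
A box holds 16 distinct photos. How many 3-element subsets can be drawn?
C(16,3) = 16!/(3!×13!) = 560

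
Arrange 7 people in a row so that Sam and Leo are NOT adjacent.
Total - adjacent = 7! - (7-1)!×2 = 5040 - 1440 = 3600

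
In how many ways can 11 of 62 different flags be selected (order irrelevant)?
C(62,11) = 62!/(11!×51!) = 508271323092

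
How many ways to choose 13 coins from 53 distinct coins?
C(53,13) = 53!/(13!×40!) = 841392966470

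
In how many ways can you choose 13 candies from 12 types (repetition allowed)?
C(13+12-1, 12-1) = C(24, 11) = 2496144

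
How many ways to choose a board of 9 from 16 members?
C(16,9) = 16!/(9!×7!) = 11440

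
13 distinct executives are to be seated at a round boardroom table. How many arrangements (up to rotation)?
Circular: fix one position, arrange the rest. (13-1)! = 479001600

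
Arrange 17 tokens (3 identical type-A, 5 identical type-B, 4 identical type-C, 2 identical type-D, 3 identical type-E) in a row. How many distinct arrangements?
17! / (3! × 5! × 4! × 2! × 3!) = 1715313600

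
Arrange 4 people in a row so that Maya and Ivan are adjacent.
Treat as block: (4-1)! × 2! = 6 × 2 = 12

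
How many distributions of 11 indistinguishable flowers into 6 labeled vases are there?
C(11+6-1, 6-1) = C(16, 5) = 4368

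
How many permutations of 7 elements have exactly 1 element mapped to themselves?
Choose the 1 fixed point C(7,1) = 7, derange the rest: !6 = Σ_{j=0}^{6} (-1)^j·6!/j! = 720 - 720 + 360 - 120 + 30 - 6 + 1 = 265. Product = 7 × 265 = 1855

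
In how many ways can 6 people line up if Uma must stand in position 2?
Fix one position: (6-1)! = 120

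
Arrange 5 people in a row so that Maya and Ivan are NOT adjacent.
Total - adjacent = 5! - (5-1)!×2 = 120 - 48 = 72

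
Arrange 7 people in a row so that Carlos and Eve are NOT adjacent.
Total - adjacent = 7! - (7-1)!×2 = 5040 - 1440 = 3600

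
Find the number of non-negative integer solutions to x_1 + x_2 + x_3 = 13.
C(13+3-1, 3-1) = C(15, 2) = 105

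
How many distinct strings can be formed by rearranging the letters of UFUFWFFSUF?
10! / (1! × 3! × 5! × 1!) = 5040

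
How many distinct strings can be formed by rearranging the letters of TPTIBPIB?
8! / (2! × 2! × 2! × 2!) = 2520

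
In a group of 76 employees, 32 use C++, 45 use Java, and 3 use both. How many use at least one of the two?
|A∪B| = |A| + |B| - |A∩B| = 32 + 45 - 3 = 74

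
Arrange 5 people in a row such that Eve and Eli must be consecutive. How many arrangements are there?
Treat the 2 as one block: (5-2+1)! × 2! = 24 × 2 = 48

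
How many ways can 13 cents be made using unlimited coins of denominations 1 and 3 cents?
Coefficient of x^13 in 1/(1-x^1) · 1/(1-x^3). Use j coins of 3 for j = 0..⌊13/3⌋ = 4, the rest in 1s: 4 + 1 = 5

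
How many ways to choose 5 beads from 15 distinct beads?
C(15,5) = 15!/(5!×10!) = 3003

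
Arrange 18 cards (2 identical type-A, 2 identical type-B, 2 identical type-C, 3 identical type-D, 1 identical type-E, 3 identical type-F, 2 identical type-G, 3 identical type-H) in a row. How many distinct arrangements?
18! / (2! × 2! × 2! × 3! × 1! × 3! × 2! × 3!) = 1852538688000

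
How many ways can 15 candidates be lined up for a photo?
15! = 1307674368000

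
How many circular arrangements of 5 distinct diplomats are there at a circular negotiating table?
Circular: fix one position, arrange the rest. (5-1)! = 24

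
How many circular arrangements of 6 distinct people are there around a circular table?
Circular: fix one position, arrange the rest. (6-1)! = 120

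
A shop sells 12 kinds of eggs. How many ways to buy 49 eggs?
C(49+12-1, 12-1) = C(60, 11) = 342700125300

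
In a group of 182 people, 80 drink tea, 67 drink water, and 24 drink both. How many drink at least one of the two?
|A∪B| = |A| + |B| - |A∩B| = 80 + 67 - 24 = 123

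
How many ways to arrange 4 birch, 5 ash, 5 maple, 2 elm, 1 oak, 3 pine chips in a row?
20! / (4! × 5! × 5! × 2! × 1! × 3!) = 586637251200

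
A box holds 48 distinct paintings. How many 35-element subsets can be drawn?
C(48,35) = 48!/(35!×13!) = 192928249296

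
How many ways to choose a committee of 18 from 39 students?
C(39,18) = 39!/(18!×21!) = 62359143990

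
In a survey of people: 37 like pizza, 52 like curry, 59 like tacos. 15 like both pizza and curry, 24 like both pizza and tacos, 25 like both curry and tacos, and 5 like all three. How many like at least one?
|A∪B∪C| = 37+52+59-15-24-25+5 = 89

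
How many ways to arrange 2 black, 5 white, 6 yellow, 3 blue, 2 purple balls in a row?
18! / (2! × 5! × 6! × 3! × 2!) = 3087564480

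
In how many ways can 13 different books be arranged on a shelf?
13! = 6227020800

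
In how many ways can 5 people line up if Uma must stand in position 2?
Fix one position: (5-1)! = 24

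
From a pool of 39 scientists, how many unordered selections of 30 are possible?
C(39,30) = 39!/(30!×9!) = 211915132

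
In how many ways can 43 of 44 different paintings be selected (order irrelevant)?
C(44,43) = 44!/(43!×1!) = 44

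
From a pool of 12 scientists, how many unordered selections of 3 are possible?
C(12,3) = 12!/(3!×9!) = 220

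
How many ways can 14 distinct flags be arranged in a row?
14! = 87178291200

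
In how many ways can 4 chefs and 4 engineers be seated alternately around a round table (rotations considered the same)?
Fix one of the chefs: (4-1)! ways for the remaining chefs, × 4! ways for the engineers = 6 × 24 = 144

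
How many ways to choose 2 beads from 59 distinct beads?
C(59,2) = 59!/(2!×57!) = 1711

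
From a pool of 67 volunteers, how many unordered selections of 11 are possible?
C(67,11) = 67!/(11!×56!) = 1285063345176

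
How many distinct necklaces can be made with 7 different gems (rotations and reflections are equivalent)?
(7-1)!/2 = 720/2 = 360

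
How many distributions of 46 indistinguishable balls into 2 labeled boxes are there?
C(46+2-1, 2-1) = C(47, 1) = 47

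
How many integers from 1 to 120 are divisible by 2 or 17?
⌊120/2⌋ + ⌊120/17⌋ - ⌊120/34⌋ = 60 + 7 - 3 = 64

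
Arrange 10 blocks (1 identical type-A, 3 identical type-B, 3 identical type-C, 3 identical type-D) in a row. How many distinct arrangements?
10! / (1! × 3! × 3! × 3!) = 16800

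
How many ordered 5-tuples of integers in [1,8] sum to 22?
Coefficient of x^22 in (x + x² + ... + x^8)^5. By inclusion-exclusion on dice exceeding 8: Σ_j (-1)^j C(5,j)·C(22-1-8j, 4) = C(5,0)·C(21,4) - C(5,1)·C(13,4) + C(5,2)·C(5,4) = 1·5985 - 5·715 + 10·5 = 2460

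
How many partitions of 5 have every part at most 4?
Let r_j(i) = number of partitions of i into parts ≤ j, for i = 0..5. r_1(i) = 1 for all i; r_j(i) = r_{j-1}(i) + r_j(i-j). Rows j = 2..4: ≤2: 1 1 2 2 3 3; ≤3: 1 1 2 3 4 5; ≤4: 1 1 2 3 5 6. r_4(5) = 6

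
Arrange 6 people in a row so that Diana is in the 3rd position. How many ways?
Fix one position: (6-1)! = 120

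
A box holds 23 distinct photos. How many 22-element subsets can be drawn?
C(23,22) = 23!/(22!×1!) = 23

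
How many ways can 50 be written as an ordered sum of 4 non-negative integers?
C(50+4-1, 4-1) = C(53, 3) = 23426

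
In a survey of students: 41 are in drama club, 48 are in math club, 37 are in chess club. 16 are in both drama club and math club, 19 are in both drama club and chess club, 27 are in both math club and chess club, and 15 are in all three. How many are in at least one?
|A∪B∪C| = 41+48+37-16-19-27+15 = 79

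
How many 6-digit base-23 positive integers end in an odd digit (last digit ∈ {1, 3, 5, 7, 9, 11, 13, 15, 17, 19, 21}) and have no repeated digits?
Last∈{1,3,5,7,9,11,13,15,17,19,21}. Last=0: 0. Last nonzero: 11×21×P(21,4) = 33180840. Total = 33180840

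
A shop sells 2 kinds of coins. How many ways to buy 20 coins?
C(20+2-1, 2-1) = C(21, 1) = 21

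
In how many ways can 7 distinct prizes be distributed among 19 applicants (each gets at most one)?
P(19,7) = 19!/(19-7)! = 253955520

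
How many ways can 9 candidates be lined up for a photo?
9! = 362880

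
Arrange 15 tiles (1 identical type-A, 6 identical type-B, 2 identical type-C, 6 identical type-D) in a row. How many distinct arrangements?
15! / (1! × 6! × 2! × 6!) = 1261260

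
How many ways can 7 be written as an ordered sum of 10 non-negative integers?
C(7+10-1, 10-1) = C(16, 9) = 11440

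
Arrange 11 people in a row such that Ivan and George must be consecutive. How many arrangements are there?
Treat the 2 as one block: (11-2+1)! × 2! = 3628800 × 2 = 7257600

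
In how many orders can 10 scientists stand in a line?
10! = 3628800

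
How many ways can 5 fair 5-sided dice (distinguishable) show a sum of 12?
Coefficient of x^12 in (x + x² + ... + x^5)^5. By inclusion-exclusion on dice exceeding 5: Σ_j (-1)^j C(5,j)·C(12-1-5j, 4) = C(5,0)·C(11,4) - C(5,1)·C(6,4) = 1·330 - 5·15 = 255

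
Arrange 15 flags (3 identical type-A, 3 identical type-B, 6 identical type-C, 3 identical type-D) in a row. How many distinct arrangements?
15! / (3! × 3! × 6! × 3!) = 8408400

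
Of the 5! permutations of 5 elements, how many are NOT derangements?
Complement of the derangements. !5 = Σ_{j=0}^{5} (-1)^j·5!/j! = 120 - 120 + 60 - 20 + 5 - 1 = 44. 5! - !5 = 120 - 44 = 76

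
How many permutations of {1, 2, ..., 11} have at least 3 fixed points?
Exactly j fixed points: C(11,j)·!(11-j); sum over j ≥ 3 (derangement numbers via !m = (m-1)·(!(m-1) + !(m-2)): !0..!8 = 1, 0, 1, 2, 9, 44, 265, 1854, 14833). Σ_{j=3}^{11} C(11,j)·!(11-j) = C(11,3)·!8 + C(11,4)·!7 + C(11,5)·!6 + C(11,6)·!5 + C(11,7)·!4 + C(11,8)·!3 + C(11,9)·!2 + C(11,10)·!1 + C(11,11)·!0 = 165·14833 + 330·1854 + 462·265 + 462·44 + 330·9 + 165·2 + 55·1 + 11·0 + 1·1 = 3205379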